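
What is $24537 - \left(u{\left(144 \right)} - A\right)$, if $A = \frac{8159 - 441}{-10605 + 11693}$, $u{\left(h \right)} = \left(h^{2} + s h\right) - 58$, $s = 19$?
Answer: $\frac{36163}{32} \approx 1130.1$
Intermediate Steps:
$u{\left(h \right)} = -58 + h^{2} + 19 h$ ($u{\left(h \right)} = \left(h^{2} + 19 h\right) - 58 = -58 + h^{2} + 19 h$)
$A = \frac{227}{32}$ ($A = \frac{7718}{1088} = 7718 \cdot \frac{1}{1088} = \frac{227}{32} \approx 7.0938$)
$24537 - \left(u{\left(144 \right)} - A\right) = 24537 - \left(\left(-58 + 144^{2} + 19 \cdot 144\right) - \frac{227}{32}\right) = 24537 - \left(\left(-58 + 20736 + 2736\right) - \frac{227}{32}\right) = 24537 - \left(23414 - \frac{227}{32}\right) = 24537 - \frac{749021}{32} = \frac{36163}{32}$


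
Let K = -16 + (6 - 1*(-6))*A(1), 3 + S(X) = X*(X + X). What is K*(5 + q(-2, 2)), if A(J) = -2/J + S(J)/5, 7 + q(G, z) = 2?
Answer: 0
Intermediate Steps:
S(X) = -3 + 2*X**2 (S(X) = -3 + X*(X + X) = -3 + X*(2*X) = -3 + 2*X**2)
q(G, z) = -5 (q(G, z) = -7 + 2 = -5)
A(J) = -3/5 - 2/J + 2*J**2/5 (A(J) = -2/J + (-3 + 2*J**2)/5 = -2/J + (-3 + 2*J**2)*(1/5) = -2/J + (-3/5 + 2*J**2/5) = -3/5 - 2/J + 2*J**2/5)
K = -212/5 (K = -16 + (6 - 1*(-6))*((1/5)*(-10 + 1*(-3 + 2*1**2))/1) = -16 + (6 + 6)*((1/5)*1*(-10 + 1*(-3 + 2*1))) = -16 + 12*((1/5)*1*(-10 + 1*(-3 + 2))) = -16 + 12*((1/5)*1*(-10 + 1*(-1))) = -16 + 12*((1/5)*1*(-10 - 1)) = -16 + 12*((1/5)*1*(-11)) = -16 + 12*(-11/5) = -16 - 132/5 = -212/5 ≈ -42.400)
K*(5 + q(-2, 2)) = -212*(5 - 5)/5 = -212/5*0 = 0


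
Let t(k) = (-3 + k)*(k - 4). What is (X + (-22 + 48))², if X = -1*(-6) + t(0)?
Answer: 1936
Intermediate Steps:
t(k) = (-4 + k)*(-3 + k) (t(k) = (-3 + k)*(-4 + k) = (-4 + k)*(-3 + k))
X = 18 (X = -1*(-6) + (12 + 0² - 7*0) = 6 + (12 + 0 + 0) = 6 + 12 = 18)
(X + (-22 + 48))² = (18 + (-22 + 48))² = (18 + 26)² = 44² = 1936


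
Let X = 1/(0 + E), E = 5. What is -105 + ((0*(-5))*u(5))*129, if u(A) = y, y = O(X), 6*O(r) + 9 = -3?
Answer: -105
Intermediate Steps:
X = ⅕ (X = 1/(0 + 5) = 1/5 = ⅕ ≈ 0.20000)
O(r) = -2 (O(r) = -3/2 + (⅙)*(-3) = -3/2 - ½ = -2)
y = -2
u(A) = -2
-105 + ((0*(-5))*u(5))*129 = -105 + ((0*(-5))*(-2))*129 = -105 + (0*(-2))*129 = -105 + 0*129 = -105 + 0 = -105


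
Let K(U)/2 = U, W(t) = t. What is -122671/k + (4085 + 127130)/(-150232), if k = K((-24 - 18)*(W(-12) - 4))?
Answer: -2325682829/25238976 ≈ -92.146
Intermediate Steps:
K(U) = 2*U
k = 1344 (k = 2*((-24 - 18)*(-12 - 4)) = 2*(-42*(-16)) = 2*672 = 1344)
-122671/k + (4085 + 127130)/(-150232) = -122671/1344 + (4085 + 127130)/(-150232) = -122671*1/1344 + 131215*(-1/150232) = -122671/1344 - 131215/150232 = -2325682829/25238976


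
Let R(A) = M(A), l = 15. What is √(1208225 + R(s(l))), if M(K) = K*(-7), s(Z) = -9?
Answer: 4*√75518 ≈ 1099.2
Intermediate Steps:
M(K) = -7*K
R(A) = -7*A
√(1208225 + R(s(l))) = √(1208225 - 7*(-9)) = √(1208225 + 63) = √1208288 = 4*√75518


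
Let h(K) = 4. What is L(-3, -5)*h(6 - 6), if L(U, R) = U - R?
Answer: 8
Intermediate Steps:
L(-3, -5)*h(6 - 6) = (-3 - 1*(-5))*4 = (-3 + 5)*4 = 2*4 = 8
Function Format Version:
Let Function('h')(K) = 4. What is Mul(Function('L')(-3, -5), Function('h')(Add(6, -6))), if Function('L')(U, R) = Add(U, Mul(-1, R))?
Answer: 8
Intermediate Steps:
Mul(Function('L')(-3, -5), Function('h')(Add(6, -6))) = Mul(Add(-3, Mul(-1, -5)), 4) = Mul(Add(-3, 5), 4) = Mul(2, 4) = 8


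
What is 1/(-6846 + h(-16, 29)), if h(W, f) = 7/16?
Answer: -16/109529 ≈ -0.00014608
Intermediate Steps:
h(W, f) = 7/16 (h(W, f) = 7*(1/16) = 7/16)
1/(-6846 + h(-16, 29)) = 1/(-6846 + 7/16) = 1/(-109529/16) = -16/109529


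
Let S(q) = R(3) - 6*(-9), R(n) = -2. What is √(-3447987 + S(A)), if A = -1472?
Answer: I*√3447935 ≈ 1856.9*I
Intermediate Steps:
S(q) = 52 (S(q) = -2 - 6*(-9) = -2 + 54 = 52)
√(-3447987 + S(A)) = √(-3447987 + 52) = √(-3447935) = I*√3447935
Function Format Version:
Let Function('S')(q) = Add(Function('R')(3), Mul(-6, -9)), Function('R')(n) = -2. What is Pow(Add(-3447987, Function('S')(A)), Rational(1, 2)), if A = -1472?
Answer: Mul(I, Pow(3447935, Rational(1, 2))) ≈ Mul(1856.9, I)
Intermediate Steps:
Function('S')(q) = 52 (Function('S')(q) = Add(-2, Mul(-6, -9)) = Add(-2, 54) = 52)
Pow(Add(-3447987, Function('S')(A)), Rational(1, 2)) = Pow(Add(-3447987, 52), Rational(1, 2)) = Pow(-3447935, Rational(1, 2)) = Mul(I, Pow(3447935, Rational(1, 2)))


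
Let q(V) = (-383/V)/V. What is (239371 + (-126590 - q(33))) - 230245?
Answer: -127917913/1089 ≈ -1.1746e+5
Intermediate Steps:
q(V) = -383/V²
(239371 + (-126590 - q(33))) - 230245 = (239371 + (-126590 - (-383)/33²)) - 230245 = (239371 + (-126590 - (-383)/1089)) - 230245 = (239371 + (-126590 - 1*(-383/1089))) - 230245 = (239371 + (-126590 + 383/1089)) - 230245 = (239371 - 137856127/1089) - 230245 = 122818892/1089 - 230245 = -127917913/1089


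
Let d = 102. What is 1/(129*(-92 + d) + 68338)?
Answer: 1/69628 ≈ 1.4362e-5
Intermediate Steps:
1/(129*(-92 + d) + 68338) = 1/(129*(-92 + 102) + 68338) = 1/(129*10 + 68338) = 1/(1290 + 68338) = 1/69628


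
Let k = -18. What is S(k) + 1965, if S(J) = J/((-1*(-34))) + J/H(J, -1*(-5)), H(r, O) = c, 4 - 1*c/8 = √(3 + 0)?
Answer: 433995/221 - 9*√3/52 ≈ 1963.5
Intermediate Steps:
c = 32 - 8*√3 (c = 32 - 8*√(3 + 0) = 32 - 8*√3 ≈ 18.144)
H(r, O) = 32 - 8*√3
S(J) = J/34 + J/(32 - 8*√3) (S(J) = J/((-1*(-34))) + J/(32 - 8*√3) = J/34 + J/(32 - 8*√3))
S(k) + 1965 = ((15/221)*(-18) + (1/104)*(-18)*√3) + 1965 = (-270/221 - 9*√3/52) + 1965 = 433995/221 - 9*√3/52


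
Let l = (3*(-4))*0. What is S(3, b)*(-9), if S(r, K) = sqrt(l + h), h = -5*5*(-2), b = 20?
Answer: -45*sqrt(2) ≈ -63.640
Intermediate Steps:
l = 0 (l = -12*0 = 0)
h = 50 (h = -25*(-2) = 50)
S(r, K) = 5*sqrt(2) (S(r, K) = sqrt(0 + 50) = sqrt(50) = 5*sqrt(2))
S(3, b)*(-9) = (5*sqrt(2))*(-9) = -45*sqrt(2)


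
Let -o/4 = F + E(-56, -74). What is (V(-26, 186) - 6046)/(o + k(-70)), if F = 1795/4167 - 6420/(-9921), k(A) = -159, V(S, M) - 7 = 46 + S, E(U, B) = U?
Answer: -82943439111/836303705 ≈ -99.179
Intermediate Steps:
V(S, M) = 53 + S (V(S, M) = 7 + (46 + S) = 53 + S)
F = 14853445/13780269 (F = 1795*(1/4167) - 6420*(-1/9921) = 1795/4167 + 2140/3307 = 14853445/13780269 ≈ 1.0779)
o = 3027366476/13780269 (o = -4*(14853445/13780269 - 56) = -4*(-756841619/13780269) = 3027366476/13780269 ≈ 219.69)
(V(-26, 186) - 6046)/(o + k(-70)) = ((53 - 26) - 6046)/(3027366476/13780269 - 159) = (27 - 6046)/(836303705/13780269) = -6019*13780269/836303705 = -82943439111/836303705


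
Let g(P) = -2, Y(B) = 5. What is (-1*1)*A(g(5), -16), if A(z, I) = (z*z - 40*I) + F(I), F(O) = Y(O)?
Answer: -649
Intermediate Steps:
F(O) = 5
A(z, I) = 5 + z**2 - 40*I (A(z, I) = (z*z - 40*I) + 5 = (z**2 - 40*I) + 5 = 5 + z**2 - 40*I)
(-1*1)*A(g(5), -16) = (-1*1)*(5 + (-2)**2 - 40*(-16)) = -(5 + 4 + 640) = -1*649 = -649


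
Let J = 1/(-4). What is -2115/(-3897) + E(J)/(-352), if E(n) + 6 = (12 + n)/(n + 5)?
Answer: 1600691/2895904 ≈ 0.55274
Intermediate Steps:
J = -¼ (J = 1*(-¼) = -¼ ≈ -0.25000)
E(n) = -6 + (12 + n)/(5 + n) (E(n) = -6 + (12 + n)/(n + 5) = -6 + (12 + n)/(5 + n))
-2115/(-3897) + E(J)/(-352) = -2115/(-3897) + ((-18 - 5*(-¼))/(5 - ¼))/(-352) = -2115*(-1/3897) + ((-18 + 5/4)/(19/4))*(-1/352) = 235/433 + ((4/19)*(-67/4))*(-1/352) = 235/433 - 67/19*(-1/352) = 235/433 + 67/6688 = 1600691/2895904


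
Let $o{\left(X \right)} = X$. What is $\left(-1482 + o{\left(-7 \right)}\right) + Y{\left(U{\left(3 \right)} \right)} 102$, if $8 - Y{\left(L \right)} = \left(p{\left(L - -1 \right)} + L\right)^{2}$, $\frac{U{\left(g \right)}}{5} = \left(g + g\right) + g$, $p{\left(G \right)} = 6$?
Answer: $-265975$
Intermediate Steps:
$U{\left(g \right)} = 15 g$ ($U{\left(g \right)} = 5 \left(\left(g + g\right) + g\right) = 5 \left(2 g + g\right) = 5 \cdot 3 g = 15 g$)
$Y{\left(L \right)} = 8 - \left(6 + L\right)^{2}$
$\left(-1482 + o{\left(-7 \right)}\right) + Y{\left(U{\left(3 \right)} \right)} 102 = \left(-1482 - 7\right) + \left(8 - \left(6 + 15 \cdot 3\right)^{2}\right) 102 = -1489 + \left(8 - \left(6 + 45\right)^{2}\right) 102 = -1489 + \left(8 - 51^{2}\right) 102 = -1489 + \left(8 - 2601\right) 102 = -1489 - 264486 = -265975$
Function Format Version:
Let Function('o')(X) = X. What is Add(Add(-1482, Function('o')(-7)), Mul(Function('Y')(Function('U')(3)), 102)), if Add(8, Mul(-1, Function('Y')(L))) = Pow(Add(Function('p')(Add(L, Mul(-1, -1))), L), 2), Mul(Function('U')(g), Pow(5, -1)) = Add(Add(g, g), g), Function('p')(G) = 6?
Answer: -265975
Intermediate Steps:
Function('U')(g) = Mul(15, g) (Function('U')(g) = Mul(5, Add(Add(g, g), g)) = Mul(5, Add(Mul(2, g), g)) = Mul(5, Mul(3, g)) = Mul(15, g))
Function('Y')(L) = Add(8, Mul(-1, Pow(Add(6, L), 2)))
Add(Add(-1482, Function('o')(-7)), Mul(Function('Y')(Function('U')(3)), 102)) = Add(Add(-1482, -7), Mul(Add(8, Mul(-1, Pow(Add(6, Mul(15, 3)), 2))), 102)) = Add(-1489, Mul(Add(8, Mul(-1, Pow(Add(6, 45), 2))), 102)) = Add(-1489, Mul(Add(8, Mul(-1, Pow(51, 2))), 102)) = Add(-1489, Mul(Add(8, Mul(-1, 2601)), 102)) = Add(-1489, Mul(Add(8, -2601), 102)) = Add(-1489, Mul(-2593, 102)) = Add(-1489, -264486) = -265975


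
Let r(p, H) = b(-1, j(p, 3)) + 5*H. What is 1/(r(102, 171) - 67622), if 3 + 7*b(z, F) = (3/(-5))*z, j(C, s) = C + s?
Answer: -35/2336857 ≈ -1.4977e-5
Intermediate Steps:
b(z, F) = -3/7 - 3*z/35 (b(z, F) = -3/7 + ((3/(-5))*z)/7 = -3/7 + ((3*(-1/5))*z)/7 = -3/7 + (-3*z/5)/7 = -3/7 - 3*z/35)
r(p, H) = -12/35 + 5*H (r(p, H) = (-3/7 - 3/35*(-1)) + 5*H = (-3/7 + 3/35) + 5*H = -12/35 + 5*H)
1/(r(102, 171) - 67622) = 1/((-12/35 + 5*171) - 67622) = 1/((-12/35 + 855) - 67622) = 1/(29913/35 - 67622) = 1/(-2336857/35) = -35/2336857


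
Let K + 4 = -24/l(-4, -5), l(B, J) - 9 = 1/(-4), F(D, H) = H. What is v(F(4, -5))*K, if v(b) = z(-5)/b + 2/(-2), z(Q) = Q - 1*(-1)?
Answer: 236/175 ≈ 1.3486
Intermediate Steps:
z(Q) = 1 + Q (z(Q) = Q + 1 = 1 + Q)
l(B, J) = 35/4 (l(B, J) = 9 + 1/(-4) = 9 - ¼ = 35/4)
K = -236/35 (K = -4 - 24/35/4 = -4 - 24*4/35 = -4 - 96/35 = -236/35 ≈ -6.7429)
v(b) = -1 - 4/b (v(b) = (1 - 5)/b + 2/(-2) = -4/b + 2*(-½) = -4/b - 1 = -1 - 4/b)
v(F(4, -5))*K = ((-4 - 1*(-5))/(-5))*(-236/35) = -(-4 + 5)/5*(-236/35) = -⅕*1*(-236/35) = -⅕*(-236/35) = 236/175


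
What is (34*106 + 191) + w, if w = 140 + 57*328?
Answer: 22631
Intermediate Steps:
w = 18836 (w = 140 + 18696 = 18836)
(34*106 + 191) + w = (34*106 + 191) + 18836 = (3604 + 191) + 18836 = 3795 + 18836 = 22631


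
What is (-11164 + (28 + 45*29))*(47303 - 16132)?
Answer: -306442101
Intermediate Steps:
(-11164 + (28 + 45*29))*(47303 - 16132) = (-11164 + (28 + 1305))*31171 = (-11164 + 1333)*31171 = -9831*31171 = -306442101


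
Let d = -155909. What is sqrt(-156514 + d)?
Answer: I*sqrt(312423) ≈ 558.95*I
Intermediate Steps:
sqrt(-156514 + d) = sqrt(-156514 - 155909) = sqrt(-312423) = I*sqrt(312423)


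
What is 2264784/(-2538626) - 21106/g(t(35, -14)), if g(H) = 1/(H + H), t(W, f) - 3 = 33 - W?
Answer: -53581372748/1269313 ≈ -42213.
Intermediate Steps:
t(W, f) = 36 - W (t(W, f) = 3 + (33 - W) = 36 - W)
g(H) = 1/(2*H)
2264784/(-2538626) - 21106/g(t(35, -14)) = 2264784/(-2538626) - 21106/(1/(2*(36 - 1*35))) = 2264784*(-1/2538626) - 21106/(1/(2*(36 - 35))) = -1132392/1269313 - 21106/((1/2)/1) = -1132392/1269313 - 21106/((1/2)*1) = -1132392/1269313 - 21106/1/2 = -1132392/1269313 - 21106*2 = -1132392/1269313 - 42212 = -53581372748/1269313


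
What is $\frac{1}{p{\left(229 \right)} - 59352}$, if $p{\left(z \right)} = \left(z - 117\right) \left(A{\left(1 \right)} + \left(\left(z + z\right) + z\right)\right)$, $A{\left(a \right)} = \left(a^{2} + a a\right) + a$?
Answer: $\frac{1}{17928} \approx 5.5779 \cdot 10^{-5}$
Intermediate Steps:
$A{\left(a \right)} = a + 2 a^{2}$ ($A{\left(a \right)} = \left(a^{2} + a^{2}\right) + a = 2 a^{2} + a = a + 2 a^{2}$)
$p{\left(z \right)} = \left(-117 + z\right) \left(3 + 3 z\right)$ ($p{\left(z \right)} = \left(z - 117\right) \left(1 \left(1 + 2 \cdot 1\right) + \left(\left(z + z\right) + z\right)\right) = \left(-117 + z\right) \left(1 \left(1 + 2\right) + \left(2 z + z\right)\right) = \left(-117 + z\right) \left(1 \cdot 3 + 3 z\right) = \left(-117 + z\right) \left(3 + 3 z\right)$)
$\frac{1}{p{\left(229 \right)} - 59352} = \frac{1}{\left(-351 - 79692 + 3 \cdot 229^{2}\right) - 59352} = \frac{1}{\left(-351 - 79692 + 3 \cdot 52441\right) - 59352} = \frac{1}{\left(-351 - 79692 + 157323\right) - 59352} = \frac{1}{77280 - 59352} = \frac{1}{17928}$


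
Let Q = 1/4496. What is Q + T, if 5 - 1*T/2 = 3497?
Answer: -31400063/4496 ≈ -6984.0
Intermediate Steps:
Q = 1/4496 ≈ 0.00022242
T = -6984 (T = 10 - 2*3497 = 10 - 6994 = -6984)
Q + T = 1/4496 - 6984 = -31400063/4496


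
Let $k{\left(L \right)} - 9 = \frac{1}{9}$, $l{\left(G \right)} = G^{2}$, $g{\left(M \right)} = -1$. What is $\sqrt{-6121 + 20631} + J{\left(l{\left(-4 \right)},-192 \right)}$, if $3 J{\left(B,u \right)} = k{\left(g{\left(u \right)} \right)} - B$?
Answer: $- \frac{62}{27} + \sqrt{14510} \approx 118.16$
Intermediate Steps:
$k{\left(L \right)} = \frac{82}{9}$ ($k{\left(L \right)} = 9 + \frac{1}{9} = \frac{82}{9}$)
$J{\left(B,u \right)} = \frac{82}{27} - \frac{B}{3}$ ($J{\left(B,u \right)} = \frac{\frac{82}{9} - B}{3} = \frac{82}{27} - \frac{B}{3}$)
$\sqrt{-6121 + 20631} + J{\left(l{\left(-4 \right)},-192 \right)} = \sqrt{-6121 + 20631} + \left(\frac{82}{27} - \frac{\left(-4\right)^{2}}{3}\right) = \sqrt{14510} + \left(\frac{82}{27} - \frac{16}{3}\right) = \sqrt{14510} - \frac{62}{27} = - \frac{62}{27} + \sqrt{14510}$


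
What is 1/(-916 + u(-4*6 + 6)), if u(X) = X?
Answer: -1/934 ≈ -0.0010707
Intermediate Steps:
1/(-916 + u(-4*6 + 6)) = 1/(-916 + (-4*6 + 6)) = 1/(-916 + (-24 + 6)) = 1/(-916 - 18) = 1/(-934) = -1/934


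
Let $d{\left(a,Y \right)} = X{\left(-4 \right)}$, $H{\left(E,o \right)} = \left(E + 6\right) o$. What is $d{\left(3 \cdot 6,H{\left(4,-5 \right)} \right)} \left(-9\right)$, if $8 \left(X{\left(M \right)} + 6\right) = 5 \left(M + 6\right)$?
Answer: $\frac{171}{4} \approx 42.75$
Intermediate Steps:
$X{\left(M \right)} = - \frac{9}{4} + \frac{5 M}{8}$ ($X{\left(M \right)} = -6 + \frac{5 \left(M + 6\right)}{8} = -6 + \frac{5 \left(6 + M\right)}{8} = -6 + \frac{30 + 5 M}{8} = -6 + \left(\frac{15}{4} + \frac{5 M}{8}\right) = - \frac{9}{4} + \frac{5 M}{8}$)
$H{\left(E,o \right)} = o \left(6 + E\right)$ ($H{\left(E,o \right)} = \left(6 + E\right) o = o \left(6 + E\right)$)
$d{\left(a,Y \right)} = - \frac{19}{4}$ ($d{\left(a,Y \right)} = - \frac{9}{4} + \frac{5}{8} \left(-4\right) = - \frac{9}{4} - \frac{5}{2} = - \frac{19}{4}$)
$d{\left(3 \cdot 6,H{\left(4,-5 \right)} \right)} \left(-9\right) = \left(- \frac{19}{4}\right) \left(-9\right) = \frac{171}{4}$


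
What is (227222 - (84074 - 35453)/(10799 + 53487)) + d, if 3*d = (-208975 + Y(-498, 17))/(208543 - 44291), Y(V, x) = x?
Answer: 899718105622561/3959664027 ≈ 2.2722e+5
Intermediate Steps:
d = -104479/246378 (d = ((-208975 + 17)/(208543 - 44291))/3 = (-208958/164252)/3 = (-208958*1/164252)/3 = (⅓)*(-104479/82126) = -104479/246378 ≈ -0.42406)
(227222 - (84074 - 35453)/(10799 + 53487)) + d = (227222 - (84074 - 35453)/(10799 + 53487)) - 104479/246378 = (227222 - 48621/64286) - 104479/246378 = 14607144871/64286 - 104479/246378 = 899718105622561/3959664027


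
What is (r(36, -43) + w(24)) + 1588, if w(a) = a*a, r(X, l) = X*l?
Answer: 616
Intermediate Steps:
w(a) = a**2
(r(36, -43) + w(24)) + 1588 = (36*(-43) + 24**2) + 1588 = (-1548 + 576) + 1588 = -972 + 1588 = 616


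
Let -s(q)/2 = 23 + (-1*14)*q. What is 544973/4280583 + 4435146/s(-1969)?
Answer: -9477470024962/118097004387 ≈ -80.252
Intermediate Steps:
s(q) = -46 + 28*q (s(q) = -2*(23 + (-1*14)*q) = -2*(23 - 14*q) = -46 + 28*q)
544973/4280583 + 4435146/s(-1969) = 544973/4280583 + 4435146/(-46 + 28*(-1969)) = 544973*(1/4280583) + 4435146/(-46 - 55132) = 544973/4280583 + 4435146/(-55178) = 544973/4280583 + 4435146*(-1/55178) = 544973/4280583 - 2217573/27589 = -9477470024962/118097004387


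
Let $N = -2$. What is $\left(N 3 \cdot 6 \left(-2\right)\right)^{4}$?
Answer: $26873856$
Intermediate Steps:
$\left(N 3 \cdot 6 \left(-2\right)\right)^{4} = \left(\left(-2\right) 3 \cdot 6 \left(-2\right)\right)^{4} = \left(\left(-6\right) \left(-12\right)\right)^{4} = 72^{4} = 26873856$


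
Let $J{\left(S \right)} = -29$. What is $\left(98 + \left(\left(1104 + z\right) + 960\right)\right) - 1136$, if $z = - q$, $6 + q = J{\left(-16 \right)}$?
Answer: $1061$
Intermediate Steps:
$q = -35$ ($q = -6 - 29 = -35$)
$z = 35$ ($z = \left(-1\right) \left(-35\right) = 35$)
$\left(98 + \left(\left(1104 + z\right) + 960\right)\right) - 1136 = \left(98 + \left(\left(1104 + 35\right) + 960\right)\right) - 1136 = \left(98 + \left(1139 + 960\right)\right) - 1136 = \left(98 + 2099\right) - 1136 = 2197 - 1136 = 1061$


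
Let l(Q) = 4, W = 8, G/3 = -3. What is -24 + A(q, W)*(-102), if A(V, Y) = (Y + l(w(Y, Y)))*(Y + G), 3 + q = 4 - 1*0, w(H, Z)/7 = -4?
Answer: 1200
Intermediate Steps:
G = -9 (G = 3*(-3) = -9)
w(H, Z) = -28 (w(H, Z) = 7*(-4) = -28)
q = 1 (q = -3 + (4 - 1*0) = -3 + (4 + 0) = -3 + 4 = 1)
A(V, Y) = (-9 + Y)*(4 + Y) (A(V, Y) = (Y + 4)*(Y - 9) = (4 + Y)*(-9 + Y) = (-9 + Y)*(4 + Y))
-24 + A(q, W)*(-102) = -24 + (-36 + 8² - 5*8)*(-102) = -24 + (-36 + 64 - 40)*(-102) = -24 - 12*(-102) = -24 + 1224 = 1200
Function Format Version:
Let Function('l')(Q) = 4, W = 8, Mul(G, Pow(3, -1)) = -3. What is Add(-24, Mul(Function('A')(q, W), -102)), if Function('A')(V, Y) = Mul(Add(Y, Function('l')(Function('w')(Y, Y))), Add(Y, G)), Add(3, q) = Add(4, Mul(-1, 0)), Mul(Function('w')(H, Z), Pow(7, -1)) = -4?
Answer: 1200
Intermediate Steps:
G = -9 (G = Mul(3, -3) = -9)
Function('w')(H, Z) = -28 (Function('w')(H, Z) = Mul(7, -4) = -28)
q = 1 (q = Add(-3, Add(4, Mul(-1, 0))) = Add(-3, Add(4, 0)) = Add(-3, 4) = 1)
Function('A')(V, Y) = Mul(Add(-9, Y), Add(4, Y)) (Function('A')(V, Y) = Mul(Add(Y, 4), Add(Y, -9)) = Mul(Add(4, Y), Add(-9, Y)) = Mul(Add(-9, Y), Add(4, Y)))
Add(-24, Mul(Function('A')(q, W), -102)) = Add(-24, Mul(Add(-36, Pow(8, 2), Mul(-5, 8)), -102)) = Add(-24, Mul(Add(-36, 64, -40), -102)) = Add(-24, Mul(-12, -102)) = Add(-24, 1224) = 1200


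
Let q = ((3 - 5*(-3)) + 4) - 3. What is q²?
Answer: 361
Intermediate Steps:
q = 19 (q = ((3 + 15) + 4) - 3 = (18 + 4) - 3 = 22 - 3 = 19)
q² = 19² = 361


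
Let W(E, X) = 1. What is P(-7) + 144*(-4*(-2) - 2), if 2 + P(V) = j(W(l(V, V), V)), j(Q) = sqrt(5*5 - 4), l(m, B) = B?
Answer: 862 + sqrt(21) ≈ 866.58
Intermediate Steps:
j(Q) = sqrt(21) (j(Q) = sqrt(25 - 4) = sqrt(21))
P(V) = -2 + sqrt(21)
P(-7) + 144*(-4*(-2) - 2) = (-2 + sqrt(21)) + 144*(-4*(-2) - 2) = (-2 + sqrt(21)) + 144*(8 - 2) = (-2 + sqrt(21)) + 144*6 = (-2 + sqrt(21)) + 864 = 862 + sqrt(21)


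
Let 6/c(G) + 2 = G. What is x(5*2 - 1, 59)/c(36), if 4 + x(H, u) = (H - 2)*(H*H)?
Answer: 9571/3 ≈ 3190.3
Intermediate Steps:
c(G) = 6/(-2 + G)
x(H, u) = -4 + H²*(-2 + H) (x(H, u) = -4 + (H - 2)*(H*H) = -4 + (-2 + H)*H² = -4 + H²*(-2 + H))
x(5*2 - 1, 59)/c(36) = (-4 + (5*2 - 1)³ - 2*(5*2 - 1)²)/((6/(-2 + 36))) = (-4 + (10 - 1)³ - 2*(10 - 1)²)/((6/34)) = (-4 + 9³ - 2*9²)/((6*(1/34))) = (-4 + 729 - 2*81)/(3/17) = (-4 + 729 - 162)*(17/3) = 563*(17/3) = 9571/3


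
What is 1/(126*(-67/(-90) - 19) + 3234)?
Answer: 5/4669 ≈ 0.0010709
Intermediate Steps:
1/(126*(-67/(-90) - 19) + 3234) = 1/(126*(-67*(-1/90) - 19) + 3234) = 1/(126*(67/90 - 19) + 3234) = 1/(126*(-1643/90) + 3234) = 1/(-11501/5 + 3234) = 1/(4669/5) = 5/4669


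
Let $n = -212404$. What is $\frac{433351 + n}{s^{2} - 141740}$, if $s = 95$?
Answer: $- \frac{220947}{132715} \approx -1.6648$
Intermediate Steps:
$\frac{433351 + n}{s^{2} - 141740} = \frac{433351 - 212404}{95^{2} - 141740} = \frac{220947}{9025 - 141740} = \frac{220947}{-132715} = 220947 \left(- \frac{1}{132715}\right) = - \frac{220947}{132715}$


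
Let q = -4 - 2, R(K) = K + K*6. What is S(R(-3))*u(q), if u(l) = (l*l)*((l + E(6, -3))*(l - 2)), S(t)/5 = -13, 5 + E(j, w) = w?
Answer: -262080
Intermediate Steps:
E(j, w) = -5 + w
R(K) = 7*K (R(K) = K + 6*K = 7*K)
q = -6
S(t) = -65 (S(t) = 5*(-13) = -65)
u(l) = l²*(-8 + l)*(-2 + l) (u(l) = (l*l)*((l + (-5 - 3))*(l - 2)) = l²*((l - 8)*(-2 + l)) = l²*((-8 + l)*(-2 + l)) = l²*(-8 + l)*(-2 + l))
S(R(-3))*u(q) = -65*(-6)²*(16 + (-6)² - 10*(-6)) = -2340*(16 + 36 + 60) = -2340*112 = -65*4032 = -262080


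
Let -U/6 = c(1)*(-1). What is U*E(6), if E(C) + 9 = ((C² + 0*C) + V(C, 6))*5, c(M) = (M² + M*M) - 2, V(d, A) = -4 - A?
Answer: 0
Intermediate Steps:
c(M) = -2 + 2*M² (c(M) = (M² + M²) - 2 = 2*M² - 2 = -2 + 2*M²)
U = 0 (U = -6*(-2 + 2*1²)*(-1) = -6*(-2 + 2*1)*(-1) = -6*(-2 + 2)*(-1) = -0*(-1) = -6*0 = 0)
E(C) = -59 + 5*C² (E(C) = -9 + ((C² + 0*C) + (-4 - 1*6))*5 = -9 + ((C² + 0) + (-4 - 6))*5 = -9 + (C² - 10)*5 = -9 + (-10 + C²)*5 = -9 + (-50 + 5*C²) = -59 + 5*C²)
U*E(6) = 0*(-59 + 5*6²) = 0*(-59 + 5*36) = 0*(-59 + 180) = 0*121 = 0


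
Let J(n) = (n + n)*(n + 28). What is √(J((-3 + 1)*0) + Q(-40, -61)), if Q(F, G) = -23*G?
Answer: √1403 ≈ 37.457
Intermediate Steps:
J(n) = 2*n*(28 + n) (J(n) = (2*n)*(28 + n) = 2*n*(28 + n))
√(J((-3 + 1)*0) + Q(-40, -61)) = √(2*((-3 + 1)*0)*(28 + (-3 + 1)*0) - 23*(-61)) = √(2*(-2*0)*(28 - 2*0) + 1403) = √(2*0*(28 + 0) + 1403) = √(2*0*28 + 1403) = √(0 + 1403) = √1403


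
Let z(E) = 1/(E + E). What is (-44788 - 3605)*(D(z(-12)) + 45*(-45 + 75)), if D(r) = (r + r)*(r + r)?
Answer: -1045294177/16 ≈ -6.5331e+7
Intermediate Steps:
z(E) = 1/(2*E)
D(r) = 4*r² (D(r) = (2*r)*(2*r) = 4*r²)
(-44788 - 3605)*(D(z(-12)) + 45*(-45 + 75)) = (-44788 - 3605)*(4*((½)/(-12))² + 45*(-45 + 75)) = -48393*(4*((½)*(-1/12))² + 45*30) = -48393*(4*(-1/24)² + 1350) = -48393*(4*(1/576) + 1350) = -48393*(1/144 + 1350) = -48393*194401/144 = -1045294177/16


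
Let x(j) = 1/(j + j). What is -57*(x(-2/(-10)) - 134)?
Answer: 14991/2 ≈ 7495.5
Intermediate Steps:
x(j) = 1/(2*j)
-57*(x(-2/(-10)) - 134) = -57*(1/(2*((-2/(-10)))) - 134) = -57*(1/(2*((-2*(-1/10)))) - 134) = -57*(1/(2*(1/5)) - 134) = -57*((1/2)*5 - 134) = -57*(5/2 - 134) = -57*(-263/2) = 14991/2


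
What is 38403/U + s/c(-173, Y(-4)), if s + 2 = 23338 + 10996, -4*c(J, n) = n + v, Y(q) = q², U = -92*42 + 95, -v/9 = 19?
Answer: 511636767/584195 ≈ 875.80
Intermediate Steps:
v = -171 (v = -9*19 = -171)
U = -3769 (U = -3864 + 95 = -3769)
c(J, n) = 171/4 - n/4 (c(J, n) = -(n - 171)/4 = -(-171 + n)/4 = 171/4 - n/4)
s = 34332 (s = -2 + (23338 + 10996) = -2 + 34334 = 34332)
38403/U + s/c(-173, Y(-4)) = 38403/(-3769) + 34332/(171/4 - ¼*(-4)²) = 38403*(-1/3769) + 34332/(171/4 - ¼*16) = -38403/3769 + 34332/(171/4 - 4) = -38403/3769 + 34332/(155/4) = -38403/3769 + 34332*(4/155) = -38403/3769 + 137328/155 = 511636767/584195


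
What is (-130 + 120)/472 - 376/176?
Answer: -5601/2596 ≈ -2.1576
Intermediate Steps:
(-130 + 120)/472 - 376/176 = -10*1/472 - 376*1/176 = -5/236 - 47/22 = -5601/2596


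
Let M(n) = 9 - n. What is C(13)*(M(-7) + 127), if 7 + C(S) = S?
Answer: 858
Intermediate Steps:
C(S) = -7 + S
C(13)*(M(-7) + 127) = (-7 + 13)*((9 - 1*(-7)) + 127) = 6*((9 + 7) + 127) = 6*(16 + 127) = 6*143 = 858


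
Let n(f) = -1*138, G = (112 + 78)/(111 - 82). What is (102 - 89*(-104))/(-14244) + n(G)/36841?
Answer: -173361875/262381602 ≈ -0.66072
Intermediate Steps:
G = 190/29 ≈ 6.5517
n(f) = -138
(102 - 89*(-104))/(-14244) + n(G)/36841 = (102 - 89*(-104))/(-14244) - 138/36841 = (102 + 9256)*(-1/14244) - 138*1/36841 = 9358*(-1/14244) - 138/36841 = -4679/7122 - 138/36841 = -173361875/262381602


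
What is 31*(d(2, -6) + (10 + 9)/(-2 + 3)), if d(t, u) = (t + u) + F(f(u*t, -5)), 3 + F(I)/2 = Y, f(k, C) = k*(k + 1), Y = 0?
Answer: 279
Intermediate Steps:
f(k, C) = k*(1 + k)
F(I) = -6 (F(I) = -6 + 2*0 = -6 + 0 = -6)
d(t, u) = -6 + t + u (d(t, u) = (t + u) - 6 = -6 + t + u)
31*(d(2, -6) + (10 + 9)/(-2 + 3)) = 31*((-6 + 2 - 6) + (10 + 9)/(-2 + 3)) = 31*(-10 + 19/1) = 31*(-10 + 19*1) = 31*(-10 + 19) = 31*9 = 279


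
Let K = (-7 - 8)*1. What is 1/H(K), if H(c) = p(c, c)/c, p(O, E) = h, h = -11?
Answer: 15/11 ≈ 1.3636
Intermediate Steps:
K = -15 (K = -15*1 = -15)
p(O, E) = -11
H(c) = -11/c
1/H(K) = 1/(-11/(-15)) = 1/(-11*(-1/15)) = 1/(11/15) = 15/11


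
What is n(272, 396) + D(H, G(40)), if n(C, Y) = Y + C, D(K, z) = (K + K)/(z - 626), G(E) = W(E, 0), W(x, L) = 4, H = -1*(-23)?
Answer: 207725/311 ≈ 667.93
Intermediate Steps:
H = 23
G(E) = 4
D(K, z) = 2*K/(-626 + z) (D(K, z) = (2*K)/(-626 + z) = 2*K/(-626 + z))
n(C, Y) = C + Y
n(272, 396) + D(H, G(40)) = (272 + 396) + 2*23/(-626 + 4) = 668 + 2*23/(-622) = 668 + 2*23*(-1/622) = 668 - 23/311 = 207725/311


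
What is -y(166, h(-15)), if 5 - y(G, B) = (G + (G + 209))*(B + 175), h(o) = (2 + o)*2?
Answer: 80604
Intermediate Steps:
h(o) = 4 + 2*o
y(G, B) = 5 - (175 + B)*(209 + 2*G) (y(G, B) = 5 - (G + (G + 209))*(B + 175) = 5 - (G + (209 + G))*(175 + B) = 5 - (209 + 2*G)*(175 + B) = 5 - (175 + B)*(209 + 2*G))
-y(166, h(-15)) = -(-36570 - 350*166 - 209*(4 + 2*(-15)) - 2*(4 + 2*(-15))*166) = -(-36570 - 58100 - 209*(4 - 30) - 2*(4 - 30)*166) = -(-36570 - 58100 - 209*(-26) - 2*(-26)*166) = -(-36570 - 58100 + 5434 + 8632) = -1*(-80604) = 80604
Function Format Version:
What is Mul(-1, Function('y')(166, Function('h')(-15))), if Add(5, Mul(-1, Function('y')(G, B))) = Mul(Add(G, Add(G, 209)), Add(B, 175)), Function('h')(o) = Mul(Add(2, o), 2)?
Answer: 80604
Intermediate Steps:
Function('h')(o) = Add(4, Mul(2, o))
Function('y')(G, B) = Add(5, Mul(-1, Add(175, B), Add(209, Mul(2, G)))) (Function('y')(G, B) = Add(5, Mul(-1, Mul(Add(G, Add(G, 209)), Add(B, 175)))) = Add(5, Mul(-1, Mul(Add(G, Add(209, G)), Add(175, B)))) = Add(5, Mul(-1, Mul(Add(209, Mul(2, G)), Add(175, B)))) = Add(5, Mul(-1, Mul(Add(175, B), Add(209, Mul(2, G))))) = Add(5, Mul(-1, Add(175, B), Add(209, Mul(2, G)))))
Mul(-1, Function('y')(166, Function('h')(-15))) = Mul(-1, Add(-36570, Mul(-350, 166), Mul(-209, Add(4, Mul(2, -15))), Mul(-2, Add(4, Mul(2, -15)), 166))) = Mul(-1, Add(-36570, -58100, Mul(-209, Add(4, -30)), Mul(-2, Add(4, -30), 166))) = Mul(-1, Add(-36570, -58100, Mul(-209, -26), Mul(-2, -26, 166))) = Mul(-1, Add(-36570, -58100, 5434, 8632)) = Mul(-1, -80604) = 80604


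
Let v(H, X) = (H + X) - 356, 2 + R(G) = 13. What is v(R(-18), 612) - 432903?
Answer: -432636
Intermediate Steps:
R(G) = 11 (R(G) = -2 + 13 = 11)
v(H, X) = -356 + H + X
v(R(-18), 612) - 432903 = (-356 + 11 + 612) - 432903 = 267 - 432903 = -432636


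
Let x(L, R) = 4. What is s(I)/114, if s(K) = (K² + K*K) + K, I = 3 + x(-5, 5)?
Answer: 35/38 ≈ 0.92105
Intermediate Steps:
I = 7 (I = 3 + 4 = 7)
s(K) = K + 2*K² (s(K) = (K² + K²) + K = 2*K² + K = K + 2*K²)
s(I)/114 = (7*(1 + 2*7))/114 = (7*(1 + 14))/114 = (7*15)/114 = (1/114)*105 = 35/38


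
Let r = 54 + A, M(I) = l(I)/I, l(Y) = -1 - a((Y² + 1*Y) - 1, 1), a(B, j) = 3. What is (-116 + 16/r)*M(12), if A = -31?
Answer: 884/23 ≈ 38.435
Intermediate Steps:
l(Y) = -4 (l(Y) = -1 - 1*3 = -1 - 3 = -4)
M(I) = -4/I
r = 23 (r = 54 - 31 = 23)
(-116 + 16/r)*M(12) = (-116 + 16/23)*(-4/12) = (-116 + 16*(1/23))*(-4*1/12) = (-116 + 16/23)*(-⅓) = -2652/23*(-⅓) = 884/23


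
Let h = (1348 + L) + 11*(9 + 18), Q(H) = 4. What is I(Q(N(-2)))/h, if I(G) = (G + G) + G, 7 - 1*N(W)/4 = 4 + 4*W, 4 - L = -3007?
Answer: 1/388 ≈ 0.0025773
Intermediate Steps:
L = 3011 (L = 4 - 1*(-3007) = 4 + 3007 = 3011)
N(W) = 12 - 16*W (N(W) = 28 - 4*(4 + 4*W) = 28 + (-16 - 16*W) = 12 - 16*W)
h = 4656 (h = (1348 + 3011) + 11*(9 + 18) = 4359 + 11*27 = 4359 + 297 = 4656)
I(G) = 3*G (I(G) = 2*G + G = 3*G)
I(Q(N(-2)))/h = (3*4)/4656 = 12*(1/4656) = 1/388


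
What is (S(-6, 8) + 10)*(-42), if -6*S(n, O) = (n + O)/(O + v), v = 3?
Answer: -4606/11 ≈ -418.73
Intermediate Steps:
S(n, O) = -(O + n)/(6*(3 + O)) (S(n, O) = -(n + O)/(6*(O + 3)) = -(O + n)/(6*(3 + O)))
(S(-6, 8) + 10)*(-42) = ((-1*8 - 1*(-6))/(6*(3 + 8)) + 10)*(-42) = ((⅙)*(-8 + 6)/11 + 10)*(-42) = ((⅙)*(1/11)*(-2) + 10)*(-42) = (-1/33 + 10)*(-42) = (329/33)*(-42) = -4606/11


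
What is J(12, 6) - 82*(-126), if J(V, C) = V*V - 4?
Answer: 10472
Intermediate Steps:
J(V, C) = -4 + V² (J(V, C) = V² - 4 = -4 + V²)
J(12, 6) - 82*(-126) = (-4 + 12²) - 82*(-126) = (-4 + 144) + 10332 = 140 + 10332 = 10472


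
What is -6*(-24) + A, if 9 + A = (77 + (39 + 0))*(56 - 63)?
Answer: -677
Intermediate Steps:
A = -821 (A = -9 + (77 + (39 + 0))*(56 - 63) = -9 + (77 + 39)*(-7) = -9 + 116*(-7) = -9 - 812 = -821)
-6*(-24) + A = -6*(-24) - 821 = 144 - 821 = -677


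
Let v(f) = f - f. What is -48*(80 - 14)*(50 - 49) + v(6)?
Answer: -3168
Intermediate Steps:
v(f) = 0
-48*(80 - 14)*(50 - 49) + v(6) = -48*(80 - 14)*(50 - 49) + 0 = -3168 + 0 = -3168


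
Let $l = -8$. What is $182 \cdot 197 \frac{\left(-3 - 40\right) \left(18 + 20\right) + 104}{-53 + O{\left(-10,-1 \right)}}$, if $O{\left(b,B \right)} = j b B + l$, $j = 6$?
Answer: $54856620$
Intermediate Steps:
$O{\left(b,B \right)} = -8 + 6 B b$ ($O{\left(b,B \right)} = 6 b B - 8 = 6 B b - 8 = -8 + 6 B b$)
$182 \cdot 197 \frac{\left(-3 - 40\right) \left(18 + 20\right) + 104}{-53 + O{\left(-10,-1 \right)}} = 182 \cdot 197 \frac{\left(-3 - 40\right) \left(18 + 20\right) + 104}{-53 - \left(8 + 6 \left(-10\right)\right)} = 35854 \frac{\left(-43\right) 38 + 104}{-53 + \left(-8 + 60\right)} = 35854 \frac{-1634 + 104}{-53 + 52} = 35854 \left(- \frac{1530}{-1}\right) = 35854 \left(\left(-1530\right) \left(-1\right)\right) = 35854 \cdot 1530 = 54856620$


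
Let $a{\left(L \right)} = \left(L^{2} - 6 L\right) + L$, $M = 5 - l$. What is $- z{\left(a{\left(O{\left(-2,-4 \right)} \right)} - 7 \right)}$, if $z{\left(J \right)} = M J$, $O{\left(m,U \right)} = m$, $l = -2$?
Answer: $-49$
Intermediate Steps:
$M = 7$ ($M = 5 - -2 = 5 + 2 = 7$)
$a{\left(L \right)} = L^{2} - 5 L$
$z{\left(J \right)} = 7 J$
$- z{\left(a{\left(O{\left(-2,-4 \right)} \right)} - 7 \right)} = - 7 \left(- 2 \left(-5 - 2\right) - 7\right) = - 7 \left(\left(-2\right) \left(-7\right) - 7\right) = - 7 \left(14 - 7\right) = - 7 \cdot 7 = \left(-1\right) 49 = -49$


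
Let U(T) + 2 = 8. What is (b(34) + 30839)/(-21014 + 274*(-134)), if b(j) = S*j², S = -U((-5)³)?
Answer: -23903/57730 ≈ -0.41405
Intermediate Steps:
U(T) = 6 (U(T) = -2 + 8 = 6)
S = -6 (S = -1*6 = -6)
b(j) = -6*j²
(b(34) + 30839)/(-21014 + 274*(-134)) = (-6*34² + 30839)/(-21014 + 274*(-134)) = (-6*1156 + 30839)/(-21014 - 36716) = (-6936 + 30839)/(-57730) = 23903*(-1/57730) = -23903/57730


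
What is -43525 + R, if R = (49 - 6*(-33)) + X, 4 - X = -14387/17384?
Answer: -752260829/17384 ≈ -43273.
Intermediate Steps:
X = 83923/17384 (X = 4 - (-14387)/17384 = 4 - 1*(-14387/17384) = 4 + 14387/17384 = 83923/17384 ≈ 4.8276)
R = 4377771/17384 (R = (49 - 6*(-33)) + 83923/17384 = (49 + 198) + 83923/17384 = 247 + 83923/17384 = 4377771/17384 ≈ 251.83)
-43525 + R = -43525 + 4377771/17384 = -752260829/17384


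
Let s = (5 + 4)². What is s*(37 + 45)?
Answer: 6642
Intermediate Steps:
s = 81 (s = 9² = 81)
s*(37 + 45) = 81*(37 + 45) = 81*82 = 6642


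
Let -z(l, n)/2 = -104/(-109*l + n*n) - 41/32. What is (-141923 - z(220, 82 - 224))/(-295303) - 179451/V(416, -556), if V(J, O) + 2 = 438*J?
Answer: -103538534098717/205323613643088 ≈ -0.50427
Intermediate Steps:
V(J, O) = -2 + 438*J
z(l, n) = 41/16 + 208/(n**2 - 109*l) (z(l, n) = -2*(-104/(-109*l + n*n) - 41/32) = -2*(-104/(-109*l + n**2) - 41*1/32) = -2*(-104/(n**2 - 109*l) - 41/32) = -2*(-41/32 - 104/(n**2 - 109*l)) = 41/16 + 208/(n**2 - 109*l))
(-141923 - z(220, 82 - 224))/(-295303) - 179451/V(416, -556) = (-141923 - (-3328 - 41*(82 - 224)**2 + 4469*220)/(16*(-(82 - 224)**2 + 109*220)))/(-295303) - 179451/(-2 + 438*416) = (-141923 - (-3328 - 41*(-142)**2 + 983180)/(16*(-1*(-142)**2 + 23980)))*(-1/295303) - 179451/(-2 + 182208) = (-141923 - (-3328 - 41*20164 + 983180)/(16*(-1*20164 + 23980)))*(-1/295303) - 179451/182206 = (-141923 - (-3328 - 826724 + 983180)/(16*(-20164 + 23980)))*(-1/295303) - 179451*1/182206 = (-141923 - 153128/(16*3816))*(-1/295303) - 179451/182206 = (-141923 - 1*19141/7632)*(-1/295303) - 179451/182206 = (-141923 - 19141/7632)*(-1/295303) - 179451/182206 = -1083175477/7632*(-1/295303) - 179451/182206 = 1083175477/2253752496 - 179451/182206 = -103538534098717/205323613643088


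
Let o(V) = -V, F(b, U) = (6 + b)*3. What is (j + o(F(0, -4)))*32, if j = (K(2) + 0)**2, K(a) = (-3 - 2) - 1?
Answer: 576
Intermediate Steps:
F(b, U) = 18 + 3*b
K(a) = -6 (K(a) = -5 - 1 = -6)
j = 36 (j = (-6 + 0)**2 = (-6)**2 = 36)
(j + o(F(0, -4)))*32 = (36 - (18 + 3*0))*32 = (36 - (18 + 0))*32 = (36 - 1*18)*32 = (36 - 18)*32 = 18*32 = 576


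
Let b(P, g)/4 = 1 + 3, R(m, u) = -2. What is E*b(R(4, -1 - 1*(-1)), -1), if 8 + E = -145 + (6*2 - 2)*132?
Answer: 18672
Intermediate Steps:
b(P, g) = 16 (b(P, g) = 4*(1 + 3) = 4*4 = 16)
E = 1167 (E = -8 + (-145 + (6*2 - 2)*132) = -8 + (-145 + (12 - 2)*132) = -8 + (-145 + 10*132) = -8 + (-145 + 1320) = -8 + 1175 = 1167)
E*b(R(4, -1 - 1*(-1)), -1) = 1167*16 = 18672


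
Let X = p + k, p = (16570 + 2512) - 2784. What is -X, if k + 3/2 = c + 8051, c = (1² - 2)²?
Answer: -48697/2 ≈ -24349.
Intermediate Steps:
p = 16298 (p = 19082 - 2784 = 16298)
c = 1 (c = (1 - 2)² = (-1)² = 1)
k = 16101/2 (k = -3/2 + (1 + 8051) = -3/2 + 8052 = 16101/2 ≈ 8050.5)
X = 48697/2 (X = 16298 + 16101/2 = 48697/2 ≈ 24349.)
-X = -1*48697/2 = -48697/2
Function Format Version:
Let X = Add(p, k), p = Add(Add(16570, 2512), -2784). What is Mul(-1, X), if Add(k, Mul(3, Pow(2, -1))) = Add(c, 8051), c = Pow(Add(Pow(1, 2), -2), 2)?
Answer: Rational(-48697, 2) ≈ -24349.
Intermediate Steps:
p = 16298 (p = Add(19082, -2784) = 16298)
c = 1 (c = Pow(Add(1, -2), 2) = Pow(-1, 2) = 1)
k = Rational(16101, 2) (k = Add(Rational(-3, 2), Add(1, 8051)) = Add(Rational(-3, 2), 8052) = Rational(16101, 2) ≈ 8050.5)
X = Rational(48697, 2) (X = Add(16298, Rational(16101, 2)) = Rational(48697, 2) ≈ 24349.)
Mul(-1, X) = Mul(-1, Rational(48697, 2)) = Rational(-48697, 2)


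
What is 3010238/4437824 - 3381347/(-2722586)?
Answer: 5800363676099/3020589373216 ≈ 1.9203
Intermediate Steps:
3010238/4437824 - 3381347/(-2722586) = 3010238*(1/4437824) - 3381347*(-1/2722586) = 1505119/2218912 + 3381347/2722586 = 5800363676099/3020589373216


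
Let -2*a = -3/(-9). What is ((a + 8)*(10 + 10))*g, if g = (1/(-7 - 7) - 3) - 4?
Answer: -7755/7 ≈ -1107.9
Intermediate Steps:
a = -⅙ (a = -(-3)/(2*(-9)) = -(-3)*(-1)/(2*9) = -½*⅓ = -⅙ ≈ -0.16667)
g = -99/14 (g = (1/(-14) - 3) - 4 = (-1/14 - 3) - 4 = -43/14 - 4 = -99/14 ≈ -7.0714)
((a + 8)*(10 + 10))*g = ((-⅙ + 8)*(10 + 10))*(-99/14) = ((47/6)*20)*(-99/14) = (470/3)*(-99/14) = -7755/7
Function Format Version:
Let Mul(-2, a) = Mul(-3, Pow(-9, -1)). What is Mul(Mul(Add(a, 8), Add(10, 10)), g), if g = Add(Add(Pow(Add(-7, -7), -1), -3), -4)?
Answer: Rational(-7755, 7) ≈ -1107.9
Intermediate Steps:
a = Rational(-1, 6) (a = Mul(Rational(-1, 2), Mul(-3, Pow(-9, -1))) = Mul(Rational(-1, 2), Mul(-3, Rational(-1, 9))) = Mul(Rational(-1, 2), Rational(1, 3)) = Rational(-1, 6) ≈ -0.16667)
g = Rational(-99, 14) (g = Add(Add(Pow(-14, -1), -3), -4) = Add(Add(Rational(-1, 14), -3), -4) = Add(Rational(-43, 14), -4) = Rational(-99, 14) ≈ -7.0714)
Mul(Mul(Add(a, 8), Add(10, 10)), g) = Mul(Mul(Add(Rational(-1, 6), 8), Add(10, 10)), Rational(-99, 14)) = Mul(Mul(Rational(47, 6), 20), Rational(-99, 14)) = Mul(Rational(470, 3), Rational(-99, 14)) = Rational(-7755, 7)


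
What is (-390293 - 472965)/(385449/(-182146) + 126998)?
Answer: -157238991668/23131792259 ≈ -6.7975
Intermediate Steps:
(-390293 - 472965)/(385449/(-182146) + 126998) = -863258/(385449*(-1/182146) + 126998) = -863258/(-385449/182146 + 126998) = -863258/23131792259/182146 = -863258*182146/23131792259 = -157238991668/23131792259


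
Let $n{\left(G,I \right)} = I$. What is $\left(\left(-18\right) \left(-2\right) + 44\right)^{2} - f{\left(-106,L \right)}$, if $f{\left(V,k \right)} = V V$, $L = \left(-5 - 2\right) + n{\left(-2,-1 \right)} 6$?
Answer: $-4836$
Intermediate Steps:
$L = -13$ ($L = \left(-5 - 2\right) - 6 = -7 - 6 = -13$)
$f{\left(V,k \right)} = V^{2}$
$\left(\left(-18\right) \left(-2\right) + 44\right)^{2} - f{\left(-106,L \right)} = \left(\left(-18\right) \left(-2\right) + 44\right)^{2} - \left(-106\right)^{2} = \left(36 + 44\right)^{2} - 11236 = 80^{2} - 11236 = 6400 - 11236 = -4836$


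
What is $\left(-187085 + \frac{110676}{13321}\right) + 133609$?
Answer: $- \frac{712243120}{13321} \approx -53468.0$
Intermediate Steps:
$\left(-187085 + \frac{110676}{13321}\right) + 133609 = - \frac{2492048609}{13321} + 133609 = - \frac{712243120}{13321}$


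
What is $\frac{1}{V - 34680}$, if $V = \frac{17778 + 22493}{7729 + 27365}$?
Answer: $- \frac{35094}{1217019649} \approx -2.8836 \cdot 10^{-5}$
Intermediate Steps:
$V = \frac{40271}{35094} \approx 1.1475$
$\frac{1}{V - 34680} = \frac{1}{\frac{40271}{35094} - 34680} = \frac{1}{- \frac{1217019649}{35094}} = - \frac{35094}{1217019649}$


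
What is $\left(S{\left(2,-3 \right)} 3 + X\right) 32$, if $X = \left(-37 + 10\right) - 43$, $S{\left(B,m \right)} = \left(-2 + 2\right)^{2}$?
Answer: $-2240$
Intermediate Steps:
$S{\left(B,m \right)} = 0$ ($S{\left(B,m \right)} = 0^{2} = 0$)
$X = -70$ ($X = -27 - 43 = -70$)
$\left(S{\left(2,-3 \right)} 3 + X\right) 32 = \left(0 \cdot 3 - 70\right) 32 = \left(0 - 70\right) 32 = \left(-70\right) 32 = -2240$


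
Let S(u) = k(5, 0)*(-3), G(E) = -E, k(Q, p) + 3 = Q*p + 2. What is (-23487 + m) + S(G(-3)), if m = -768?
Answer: -24252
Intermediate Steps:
k(Q, p) = -1 + Q*p (k(Q, p) = -3 + (Q*p + 2) = -3 + (2 + Q*p) = -1 + Q*p)
S(u) = 3 (S(u) = (-1 + 5*0)*(-3) = (-1 + 0)*(-3) = -1*(-3) = 3)
(-23487 + m) + S(G(-3)) = (-23487 - 768) + 3 = -24255 + 3 = -24252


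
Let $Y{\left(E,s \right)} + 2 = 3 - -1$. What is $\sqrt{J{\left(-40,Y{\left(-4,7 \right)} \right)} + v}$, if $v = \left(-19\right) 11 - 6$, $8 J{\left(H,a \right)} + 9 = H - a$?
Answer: $\frac{i \sqrt{3542}}{4} \approx 14.879 i$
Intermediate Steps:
$Y{\left(E,s \right)} = 2$ ($Y{\left(E,s \right)} = -2 + \left(3 - -1\right) = -2 + \left(3 + 1\right) = -2 + 4 = 2$)
$J{\left(H,a \right)} = - \frac{9}{8} - \frac{a}{8} + \frac{H}{8}$ ($J{\left(H,a \right)} = - \frac{9}{8} + \frac{H - a}{8} = - \frac{9}{8} + \left(- \frac{a}{8} + \frac{H}{8}\right) = - \frac{9}{8} - \frac{a}{8} + \frac{H}{8}$)
$v = -215$ ($v = -209 - 6 = -215$)
$\sqrt{J{\left(-40,Y{\left(-4,7 \right)} \right)} + v} = \sqrt{\left(- \frac{9}{8} - \frac{1}{4} + \frac{1}{8} \left(-40\right)\right) - 215} = \sqrt{\left(- \frac{9}{8} - \frac{1}{4} - 5\right) - 215} = \sqrt{- \frac{51}{8} - 215} = \sqrt{- \frac{1771}{8}} = \frac{i \sqrt{3542}}{4}$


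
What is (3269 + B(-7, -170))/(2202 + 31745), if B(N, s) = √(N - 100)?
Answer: 3269/33947 + I*√107/33947 ≈ 0.096297 + 0.00030471*I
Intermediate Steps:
B(N, s) = √(-100 + N)
(3269 + B(-7, -170))/(2202 + 31745) = (3269 + √(-100 - 7))/(2202 + 31745) = (3269 + √(-107))/33947 = (3269 + I*√107)*(1/33947) = 3269/33947 + I*√107/33947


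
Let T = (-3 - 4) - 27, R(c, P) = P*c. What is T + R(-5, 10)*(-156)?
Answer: 7766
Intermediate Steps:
T = -34 (T = -7 - 27 = -34)
T + R(-5, 10)*(-156) = -34 + (10*(-5))*(-156) = -34 - 50*(-156) = -34 + 7800 = 7766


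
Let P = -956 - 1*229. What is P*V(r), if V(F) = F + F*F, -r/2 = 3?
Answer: -35550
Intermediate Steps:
r = -6 (r = -2*3 = -6)
V(F) = F + F²
P = -1185 (P = -956 - 229 = -1185)
P*V(r) = -(-7110)*(1 - 6) = -(-7110)*(-5) = -1185*30 = -35550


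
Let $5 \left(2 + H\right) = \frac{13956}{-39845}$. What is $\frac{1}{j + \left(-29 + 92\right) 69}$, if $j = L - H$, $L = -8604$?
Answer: $- \frac{199225}{847688419} \approx -0.00023502$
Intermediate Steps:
$H = - \frac{412406}{199225}$ ($H = -2 + \frac{13956 \frac{1}{-39845}}{5} = -2 + \frac{13956 \left(- \frac{1}{39845}\right)}{5} = -2 + \frac{1}{5} \left(- \frac{13956}{39845}\right) = -2 - \frac{13956}{199225} = - \frac{412406}{199225} \approx -2.0701$)
$j = - \frac{1713719494}{199225}$ ($j = -8604 - - \frac{412406}{199225} = -8604 + \frac{412406}{199225} = - \frac{1713719494}{199225} \approx -8601.9$)
$\frac{1}{j + \left(-29 + 92\right) 69} = \frac{1}{- \frac{1713719494}{199225} + \left(-29 + 92\right) 69} = \frac{1}{- \frac{1713719494}{199225} + 63 \cdot 69} = \frac{1}{- \frac{1713719494}{199225} + 4347} = \frac{1}{- \frac{847688419}{199225}} = - \frac{199225}{847688419}$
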